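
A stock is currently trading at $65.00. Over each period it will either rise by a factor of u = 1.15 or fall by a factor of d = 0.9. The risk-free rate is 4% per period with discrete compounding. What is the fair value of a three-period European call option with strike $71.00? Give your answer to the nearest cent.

$6.69

Risk-neutral probability p = (1 + 0.04 − 0.9)/(1.15 − 0.9) = 0.1400/0.2500 = 0.5600
Terminal stock prices: S_uuu = 98.86, S_uud = 77.37, S_udd = 60.55, S_ddd = 47.39
Terminal payoffs (S − K): max(27.86, 0) = 27.86, max(6.366, 0) = 6.366, max(-10.45, 0) = 0, max(-23.61, 0) = 0
Node uu (S = 85.96): V_uu = 1/1.04·[0.5600·27.8569 + 0.4400·6.3662] = 17.6933
Node ud (S = 67.28): V_ud = 1/1.04·[0.5600·6.3662 + 0.4400·0.0000] = 3.4280
Node dd (S = 52.65): V_dd = 1/1.04·[0.5600·0.0000 + 0.4400·0.0000] = 0.0000
Node u (S = 74.75): V_u = 1/1.04·[0.5600·17.6933 + 0.4400·3.4280] = 10.9774
Node d (S = 58.5): V_d = 1/1.04·[0.5600·3.4280 + 0.4400·0.0000] = 1.8458
Node 0 (S = 65): V_0 = 1/1.04·[0.5600·10.9774 + 0.4400·1.8458] = 6.6919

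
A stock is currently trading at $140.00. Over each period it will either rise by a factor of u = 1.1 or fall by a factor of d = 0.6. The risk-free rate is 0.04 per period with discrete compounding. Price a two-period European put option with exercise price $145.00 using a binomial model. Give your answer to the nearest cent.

Risk-neutral probability p = (1 + 0.04 − 0.6)/(1.1 − 0.6) = 0.4400/0.5000 = 0.8800
Terminal stock prices: S_uu = 169.4, S_ud = 92.4, S_dd = 50.4
Terminal payoffs (K − S): max(-24.4, 0) = 0, max(52.6, 0) = 52.6, max(94.6, 0) = 94.6
Node u (S = 154): V_u = 1/1.04·[0.8800·0.0000 + 0.1200·52.6000] = 6.0692
Node d (S = 84): V_d = 1/1.04·[0.8800·52.6000 + 0.1200·94.6000] = 55.4231
Node 0 (S = 140): V_0 = 1/1.04·[0.8800·6.0692 + 0.1200·55.4231] = 11.5305

$11.53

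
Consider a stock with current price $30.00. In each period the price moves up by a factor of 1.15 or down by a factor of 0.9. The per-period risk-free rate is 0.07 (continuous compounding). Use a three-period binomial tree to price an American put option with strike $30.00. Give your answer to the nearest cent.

$0.98

Risk-neutral probability p = (e^0.07 − 0.9)/(1.15 − 0.9) = 0.1725/0.2500 = 0.6900
Terminal stock prices: S_uuu = 45.63, S_uud = 35.71, S_udd = 27.95, S_ddd = 21.87
Terminal payoffs (K − S): max(-15.63, 0) = 0, max(-5.707, 0) = 0, max(2.055, 0) = 2.055, max(8.13, 0) = 8.13
Node uu (S = 39.67): continuation = e^(−0.07)·[0.6900·0.0000 + 0.3100·0.0000] = 0.0000; exercise value = 0.0000 ≤ continuation, so V_uu = 0.0000
Node ud (S = 31.05): continuation = e^(−0.07)·[0.6900·0.0000 + 0.3100·2.0550] = 0.5939; exercise value = 0.0000 ≤ continuation, so V_ud = 0.5939
Node dd (S = 24.3): continuation = e^(−0.07)·[0.6900·2.0550 + 0.3100·8.1300] = 3.6718; exercise value = 5.7000 > continuation, so V_dd = 5.7000 (exercise)
Node u (S = 34.5): continuation = e^(−0.07)·[0.6900·0.0000 + 0.3100·0.5939] = 0.1716; exercise value = 0.0000 ≤ continuation, so V_u = 0.1716
Node d (S = 27): continuation = e^(−0.07)·[0.6900·0.5939 + 0.3100·5.7000] = 2.0295; exercise value = 3.0000 > continuation, so V_d = 3.0000 (exercise)
Node 0 (S = 30): continuation = e^(−0.07)·[0.6900·0.1716 + 0.3100·3.0000] = 0.9775; exercise value = 0.0000 ≤ continuation, so V_0 = 0.9775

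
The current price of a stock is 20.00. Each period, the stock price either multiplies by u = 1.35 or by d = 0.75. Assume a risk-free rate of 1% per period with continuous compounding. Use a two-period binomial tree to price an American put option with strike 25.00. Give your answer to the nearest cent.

Risk-neutral probability p = (e^0.01 − 0.75)/(1.35 − 0.75) = 0.2601/0.6000 = 0.4334
Terminal stock prices: S_uu = 36.45, S_ud = 20.25, S_dd = 11.25
Terminal payoffs (K − S): max(-11.45, 0) = 0, max(4.75, 0) = 4.75, max(13.75, 0) = 13.75
Node u (S = 27): continuation = e^(−0.01)·[0.4334·0.0000 + 0.5666·4.7500] = 2.6645; exercise value = 0.0000 ≤ continuation, so V_u = 2.6645
Node d (S = 15): continuation = e^(−0.01)·[0.4334·4.7500 + 0.5666·13.7500] = 9.7512; exercise value = 10.0000 > continuation, so V_d = 10.0000 (exercise)
Node 0 (S = 20): continuation = e^(−0.01)·[0.4334·2.6645 + 0.5666·10.0000] = 6.7528; exercise value = 5.0000 ≤ continuation, so V_0 = 6.7528

6.75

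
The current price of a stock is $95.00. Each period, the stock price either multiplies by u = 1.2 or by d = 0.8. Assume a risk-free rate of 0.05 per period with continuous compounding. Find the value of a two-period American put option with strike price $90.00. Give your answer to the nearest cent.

Risk-neutral probability p = (e^0.05 − 0.8)/(1.2 − 0.8) = 0.2513/0.4000 = 0.6282
Terminal stock prices: S_uu = 136.8, S_ud = 91.2, S_dd = 60.8
Terminal payoffs (K − S): max(-46.8, 0) = 0, max(-1.2, 0) = 0, max(29.2, 0) = 29.2
Node u (S = 114): continuation = e^(−0.05)·[0.6282·0.0000 + 0.3718·0.0000] = 0.0000; exercise value = 0.0000 ≤ continuation, so V_u = 0.0000
Node d (S = 76): continuation = e^(−0.05)·[0.6282·0.0000 + 0.3718·29.2000] = 10.3277; exercise value = 14.0000 > continuation, so V_d = 14.0000 (exercise)
Node 0 (S = 95): continuation = e^(−0.05)·[0.6282·0.0000 + 0.3718·14.0000] = 4.9516; exercise value = 0.0000 ≤ continuation, so V_0 = 4.9516

$4.95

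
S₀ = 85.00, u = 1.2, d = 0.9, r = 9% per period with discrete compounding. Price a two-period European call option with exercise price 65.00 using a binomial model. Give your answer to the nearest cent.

30.29

Risk-neutral probability p = (1 + 0.09 − 0.9)/(1.2 − 0.9) = 0.1900/0.3000 = 0.6333
Terminal stock prices: S_uu = 122.4, S_ud = 91.8, S_dd = 68.85
Terminal payoffs (S − K): max(57.4, 0) = 57.4, max(26.8, 0) = 26.8, max(3.85, 0) = 3.85
Node u (S = 102): V_u = 1/1.09·[0.6333·57.4000 + 0.3667·26.8000] = 42.3670
Node d (S = 76.5): V_d = 1/1.09·[0.6333·26.8000 + 0.3667·3.8500] = 16.8670
Node 0 (S = 85): V_0 = 1/1.09·[0.6333·42.3670 + 0.3667·16.8670] = 30.2908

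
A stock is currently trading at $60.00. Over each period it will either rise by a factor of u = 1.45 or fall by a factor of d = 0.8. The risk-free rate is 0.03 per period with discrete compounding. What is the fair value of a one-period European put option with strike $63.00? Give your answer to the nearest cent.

Risk-neutral probability p = (1 + 0.03 − 0.8)/(1.45 − 0.8) = 0.2300/0.6500 = 0.3538
Terminal stock prices: S_u = 87, S_d = 48
Terminal payoffs (K − S): max(-24, 0) = 0, max(15, 0) = 15
Node 0 (S = 60): V_0 = 1/1.03·[0.3538·0.0000 + 0.6462·15.0000] = 9.4100

$9.41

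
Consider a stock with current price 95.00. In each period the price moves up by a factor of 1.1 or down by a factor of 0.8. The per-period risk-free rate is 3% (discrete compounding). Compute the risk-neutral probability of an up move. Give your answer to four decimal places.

p = 0.7667

Risk-neutral probability p = (1 + 0.03 − 0.8)/(1.1 − 0.8) = 0.2300/0.3000 = 0.7667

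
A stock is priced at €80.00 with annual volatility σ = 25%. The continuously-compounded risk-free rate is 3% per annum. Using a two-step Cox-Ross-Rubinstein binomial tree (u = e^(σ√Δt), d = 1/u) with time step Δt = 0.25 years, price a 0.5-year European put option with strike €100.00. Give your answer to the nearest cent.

€19.18

CRR parameters: u = e^(σ√Δt) = e^(0.25·√0.25) = 1.1331, d = 1/u = 0.8825
Per-period rate: rΔt = 0.03·0.25 = 0.0075, so R = e^0.0075 = 1.0075
Risk-neutral probability p = (e^0.0075 − 0.8825)/(1.1331 − 0.8825) = 0.1250/0.2507 = 0.4988
Terminal stock prices: S_uu = 102.7, S_ud = 80, S_dd = 62.3
Terminal payoffs (K − S): max(-2.722, 0) = 0, max(20, 0) = 20, max(37.7, 0) = 37.7
Node u (S = 90.65): V_u = e^(−0.0075)·[0.4988·0.0000 + 0.5012·20.0000] = 9.9486
Node d (S = 70.6): V_d = e^(−0.0075)·[0.4988·20.0000 + 0.5012·37.6959] = 28.6531
Node 0 (S = 80): V_0 = e^(−0.0075)·[0.4988·9.9486 + 0.5012·28.6531] = 19.1784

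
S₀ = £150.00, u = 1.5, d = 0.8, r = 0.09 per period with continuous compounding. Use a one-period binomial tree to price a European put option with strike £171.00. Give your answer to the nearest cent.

Risk-neutral probability p = (e^0.09 − 0.8)/(1.5 − 0.8) = 0.2942/0.7000 = 0.4202
Terminal stock prices: S_u = 225, S_d = 120
Terminal payoffs (K − S): max(-54, 0) = 0, max(51, 0) = 51
Node 0 (S = 150): V_0 = e^(−0.09)·[0.4202·0.0000 + 0.5798·51.0000] = 27.0225

£27.02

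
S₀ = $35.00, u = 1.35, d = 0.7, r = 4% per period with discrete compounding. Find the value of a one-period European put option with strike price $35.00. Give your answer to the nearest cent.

$4.82

Risk-neutral probability p = (1 + 0.04 − 0.7)/(1.35 − 0.7) = 0.3400/0.6500 = 0.5231
Terminal stock prices: S_u = 47.25, S_d = 24.5
Terminal payoffs (K − S): max(-12.25, 0) = 0, max(10.5, 0) = 10.5
Node 0 (S = 35): V_0 = 1/1.04·[0.5231·0.0000 + 0.4769·10.5000] = 4.8151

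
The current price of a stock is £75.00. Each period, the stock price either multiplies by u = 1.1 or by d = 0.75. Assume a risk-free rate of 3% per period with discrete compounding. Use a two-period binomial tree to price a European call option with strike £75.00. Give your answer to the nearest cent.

£9.50

Risk-neutral probability p = (1 + 0.03 − 0.75)/(1.1 − 0.75) = 0.2800/0.3500 = 0.8000
Terminal stock prices: S_uu = 90.75, S_ud = 61.88, S_dd = 42.19
Terminal payoffs (S − K): max(15.75, 0) = 15.75, max(-13.12, 0) = 0, max(-32.81, 0) = 0
Node u (S = 82.5): V_u = 1/1.03·[0.8000·15.7500 + 0.2000·0.0000] = 12.2330
Node d (S = 56.25): V_d = 1/1.03·[0.8000·0.0000 + 0.2000·0.0000] = 0.0000
Node 0 (S = 75): V_0 = 1/1.03·[0.8000·12.2330 + 0.2000·0.0000] = 9.5014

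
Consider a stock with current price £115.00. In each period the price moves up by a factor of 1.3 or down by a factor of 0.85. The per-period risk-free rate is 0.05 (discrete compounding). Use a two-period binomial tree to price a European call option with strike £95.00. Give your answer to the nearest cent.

Risk-neutral probability p = (1 + 0.05 − 0.85)/(1.3 − 0.85) = 0.2000/0.4500 = 0.4444
Terminal stock prices: S_uu = 194.4, S_ud = 127.1, S_dd = 83.09
Terminal payoffs (S − K): max(99.35, 0) = 99.35, max(32.08, 0) = 32.08, max(-11.91, 0) = 0
Node u (S = 149.5): V_u = 1/1.05·[0.4444·99.3500 + 0.5556·32.0750] = 59.0238
Node d (S = 97.75): V_d = 1/1.05·[0.4444·32.0750 + 0.5556·0.0000] = 13.5767
Node 0 (S = 115): V_0 = 1/1.05·[0.4444·59.0238 + 0.5556·13.5767] = 32.1671

£32.17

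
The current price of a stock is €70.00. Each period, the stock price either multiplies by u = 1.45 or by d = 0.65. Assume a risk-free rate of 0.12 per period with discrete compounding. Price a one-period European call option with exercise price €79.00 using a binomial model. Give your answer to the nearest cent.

€11.80

Risk-neutral probability p = (1 + 0.12 − 0.65)/(1.45 − 0.65) = 0.4700/0.8000 = 0.5875
Terminal stock prices: S_u = 101.5, S_d = 45.5
Terminal payoffs (S − K): max(22.5, 0) = 22.5, max(-33.5, 0) = 0
Node 0 (S = 70): V_0 = 1/1.12·[0.5875·22.5000 + 0.4125·0.0000] = 11.8025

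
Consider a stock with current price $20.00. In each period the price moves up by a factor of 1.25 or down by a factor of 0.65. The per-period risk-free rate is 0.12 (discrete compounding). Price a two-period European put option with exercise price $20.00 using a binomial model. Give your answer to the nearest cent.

$1.45

Risk-neutral probability p = (1 + 0.12 − 0.65)/(1.25 − 0.65) = 0.4700/0.6000 = 0.7833
Terminal stock prices: S_uu = 31.25, S_ud = 16.25, S_dd = 8.45
Terminal payoffs (K − S): max(-11.25, 0) = 0, max(3.75, 0) = 3.75, max(11.55, 0) = 11.55
Node u (S = 25): V_u = 1/1.12·[0.7833·0.0000 + 0.2167·3.7500] = 0.7254
Node d (S = 13): V_d = 1/1.12·[0.7833·3.7500 + 0.2167·11.5500] = 4.8571
Node 0 (S = 20): V_0 = 1/1.12·[0.7833·0.7254 + 0.2167·4.8571] = 1.4470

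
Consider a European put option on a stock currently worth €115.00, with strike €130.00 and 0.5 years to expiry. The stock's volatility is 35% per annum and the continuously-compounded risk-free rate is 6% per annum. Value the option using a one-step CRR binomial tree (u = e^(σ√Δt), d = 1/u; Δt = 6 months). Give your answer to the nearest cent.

CRR parameters: u = e^(σ√Δt) = e^(0.35·√0.5) = 1.2808, d = 1/u = 0.7808
Per-period rate: rΔt = 0.06·0.5 = 0.03, so R = e^0.03 = 1.0305
Risk-neutral probability p = (e^0.03 − 0.7808)/(1.2808 − 0.7808) = 0.2497/0.5000 = 0.4993
Terminal stock prices: S_u = 147.3, S_d = 89.79
Terminal payoffs (K − S): max(-17.29, 0) = 0, max(40.21, 0) = 40.21
Node 0 (S = 115): V_0 = e^(−0.03)·[0.4993·0.0000 + 0.5007·40.2126] = 19.5376

€19.54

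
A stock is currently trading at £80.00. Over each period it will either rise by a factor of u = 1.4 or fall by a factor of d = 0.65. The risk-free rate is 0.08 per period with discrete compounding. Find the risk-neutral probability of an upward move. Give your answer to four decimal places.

Risk-neutral probability p = (1 + 0.08 − 0.65)/(1.4 − 0.65) = 0.4300/0.7500 = 0.5733

p = 0.5733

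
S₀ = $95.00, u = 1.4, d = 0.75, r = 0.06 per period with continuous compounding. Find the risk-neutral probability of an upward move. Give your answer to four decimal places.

Risk-neutral probability p = (e^0.06 − 0.75)/(1.4 − 0.75) = 0.3118/0.6500 = 0.4797

p = 0.4797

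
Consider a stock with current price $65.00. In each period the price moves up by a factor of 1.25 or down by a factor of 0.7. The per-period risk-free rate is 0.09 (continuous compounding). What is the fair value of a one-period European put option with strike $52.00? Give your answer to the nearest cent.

Risk-neutral probability p = (e^0.09 − 0.7)/(1.25 − 0.7) = 0.3942/0.5500 = 0.7167
Terminal stock prices: S_u = 81.25, S_d = 45.5
Terminal payoffs (K − S): max(-29.25, 0) = 0, max(6.5, 0) = 6.5
Node 0 (S = 65): V_0 = e^(−0.09)·[0.7167·0.0000 + 0.2833·6.5000] = 1.6831

$1.68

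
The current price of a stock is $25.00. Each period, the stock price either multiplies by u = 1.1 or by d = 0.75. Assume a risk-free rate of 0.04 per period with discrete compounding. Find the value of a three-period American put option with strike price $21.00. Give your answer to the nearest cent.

Risk-neutral probability p = (1 + 0.04 − 0.75)/(1.1 − 0.75) = 0.2900/0.3500 = 0.8286
Terminal stock prices: S_uuu = 33.28, S_uud = 22.69, S_udd = 15.47, S_ddd = 10.55
Terminal payoffs (K − S): max(-12.28, 0) = 0, max(-1.688, 0) = 0, max(5.531, 0) = 5.531, max(10.45, 0) = 10.45
Node uu (S = 30.25): continuation = 1/1.04·[0.8286·0.0000 + 0.1714·0.0000] = 0.0000; exercise value = 0.0000 ≤ continuation, so V_uu = 0.0000
Node ud (S = 20.63): continuation = 1/1.04·[0.8286·0.0000 + 0.1714·5.5312] = 0.9117; exercise value = 0.3750 ≤ continuation, so V_ud = 0.9117
Node dd (S = 14.06): continuation = 1/1.04·[0.8286·5.5312 + 0.1714·10.4531] = 6.1298; exercise value = 6.9375 > continuation, so V_dd = 6.9375 (exercise)
Node u (S = 27.5): continuation = 1/1.04·[0.8286·0.0000 + 0.1714·0.9117] = 0.1503; exercise value = 0.0000 ≤ continuation, so V_u = 0.1503
Node d (S = 18.75): continuation = 1/1.04·[0.8286·0.9117 + 0.1714·6.9375] = 1.8699; exercise value = 2.2500 > continuation, so V_d = 2.2500 (exercise)
Node 0 (S = 25): continuation = 1/1.04·[0.8286·0.1503 + 0.1714·2.2500] = 0.4906; exercise value = 0.0000 ≤ continuation, so V_0 = 0.4906

$0.49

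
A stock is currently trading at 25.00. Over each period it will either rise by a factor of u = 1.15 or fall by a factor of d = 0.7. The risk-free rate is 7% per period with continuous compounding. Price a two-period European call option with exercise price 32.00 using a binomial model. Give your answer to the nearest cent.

0.63

Risk-neutral probability p = (e^0.07 − 0.7)/(1.15 − 0.7) = 0.3725/0.4500 = 0.8278
Terminal stock prices: S_uu = 33.06, S_ud = 20.12, S_dd = 12.25
Terminal payoffs (S − K): max(1.062, 0) = 1.062, max(-11.88, 0) = 0, max(-19.75, 0) = 0
Node u (S = 28.75): V_u = e^(−0.07)·[0.8278·1.0625 + 0.1722·0.0000] = 0.8201
Node d (S = 17.5): V_d = e^(−0.07)·[0.8278·0.0000 + 0.1722·0.0000] = 0.0000
Node 0 (S = 25): V_0 = e^(−0.07)·[0.8278·0.8201 + 0.1722·0.0000] = 0.6330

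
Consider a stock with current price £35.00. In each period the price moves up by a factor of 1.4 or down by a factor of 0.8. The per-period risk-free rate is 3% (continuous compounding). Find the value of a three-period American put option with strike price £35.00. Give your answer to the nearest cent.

£5.47

Risk-neutral probability p = (e^0.03 − 0.8)/(1.4 − 0.8) = 0.2305/0.6000 = 0.3841
Terminal stock prices: S_uuu = 96.04, S_uud = 54.88, S_udd = 31.36, S_ddd = 17.92
Terminal payoffs (K − S): max(-61.04, 0) = 0, max(-19.88, 0) = 0, max(3.64, 0) = 3.64, max(17.08, 0) = 17.08
Node uu (S = 68.6): continuation = e^(−0.03)·[0.3841·0.0000 + 0.6159·0.0000] = 0.0000; exercise value = 0.0000 ≤ continuation, so V_uu = 0.0000
Node ud (S = 39.2): continuation = e^(−0.03)·[0.3841·0.0000 + 0.6159·3.6400] = 2.1757; exercise value = 0.0000 ≤ continuation, so V_ud = 2.1757
Node dd (S = 22.4): continuation = e^(−0.03)·[0.3841·3.6400 + 0.6159·17.0800] = 11.5656; exercise value = 12.6000 > continuation, so V_dd = 12.6000 (exercise)
Node u (S = 49): continuation = e^(−0.03)·[0.3841·0.0000 + 0.6159·2.1757] = 1.3004; exercise value = 0.0000 ≤ continuation, so V_u = 1.3004
Node d (S = 28): continuation = e^(−0.03)·[0.3841·2.1757 + 0.6159·12.6000] = 8.3420; exercise value = 7.0000 ≤ continuation, so V_d = 8.3420
Node 0 (S = 35): continuation = e^(−0.03)·[0.3841·1.3004 + 0.6159·8.3420] = 5.4708; exercise value = 0.0000 ≤ continuation, so V_0 = 5.4708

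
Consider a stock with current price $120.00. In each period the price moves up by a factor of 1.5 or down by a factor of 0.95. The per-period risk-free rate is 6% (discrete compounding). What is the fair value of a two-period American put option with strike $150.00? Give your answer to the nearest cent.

Risk-neutral probability p = (1 + 0.06 − 0.95)/(1.5 − 0.95) = 0.1100/0.5500 = 0.2000
Terminal stock prices: S_uu = 270, S_ud = 171, S_dd = 108.3
Terminal payoffs (K − S): max(-120, 0) = 0, max(-21, 0) = 0, max(41.7, 0) = 41.7
Node u (S = 180): continuation = 1/1.06·[0.2000·0.0000 + 0.8000·0.0000] = 0.0000; exercise value = 0.0000 ≤ continuation, so V_u = 0.0000
Node d (S = 114): continuation = 1/1.06·[0.2000·0.0000 + 0.8000·41.7000] = 31.4717; exercise value = 36.0000 > continuation, so V_d = 36.0000 (exercise)
Node 0 (S = 120): continuation = 1/1.06·[0.2000·0.0000 + 0.8000·36.0000] = 27.1698; exercise value = 30.0000 > continuation, so V_0 = 30.0000 (exercise)

$30.00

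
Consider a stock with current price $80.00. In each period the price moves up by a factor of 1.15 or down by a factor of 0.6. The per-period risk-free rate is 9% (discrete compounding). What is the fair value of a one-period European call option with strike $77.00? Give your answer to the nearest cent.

Risk-neutral probability p = (1 + 0.09 − 0.6)/(1.15 − 0.6) = 0.4900/0.5500 = 0.8909
Terminal stock prices: S_u = 92, S_d = 48
Terminal payoffs (S − K): max(15, 0) = 15, max(-29, 0) = 0
Node 0 (S = 80): V_0 = 1/1.09·[0.8909·15.0000 + 0.1091·0.0000] = 12.2602

$12.26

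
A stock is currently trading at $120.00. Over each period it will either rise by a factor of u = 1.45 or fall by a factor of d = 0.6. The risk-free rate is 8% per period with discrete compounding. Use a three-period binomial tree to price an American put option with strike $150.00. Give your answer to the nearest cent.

Risk-neutral probability p = (1 + 0.08 − 0.6)/(1.45 − 0.6) = 0.4800/0.8500 = 0.5647
Terminal stock prices: S_uuu = 365.8, S_uud = 151.4, S_udd = 62.64, S_ddd = 25.92
Terminal payoffs (K − S): max(-215.8, 0) = 0, max(-1.38, 0) = 0, max(87.36, 0) = 87.36, max(124.1, 0) = 124.1
Node uu (S = 252.3): continuation = 1/1.08·[0.5647·0.0000 + 0.4353·0.0000] = 0.0000; exercise value = 0.0000 ≤ continuation, so V_uu = 0.0000
Node ud (S = 104.4): continuation = 1/1.08·[0.5647·0.0000 + 0.4353·87.3600] = 35.2105; exercise value = 45.6000 > continuation, so V_ud = 45.6000 (exercise)
Node dd (S = 43.2): continuation = 1/1.08·[0.5647·87.3600 + 0.4353·124.0800] = 95.6889; exercise value = 106.8000 > continuation, so V_dd = 106.8000 (exercise)
Node u (S = 174): continuation = 1/1.08·[0.5647·0.0000 + 0.4353·45.6000] = 18.3791; exercise value = 0.0000 ≤ continuation, so V_u = 18.3791
Node d (S = 72): continuation = 1/1.08·[0.5647·45.6000 + 0.4353·106.8000] = 66.8889; exercise value = 78.0000 > continuation, so V_d = 78.0000 (exercise)
Node 0 (S = 120): continuation = 1/1.08·[0.5647·18.3791 + 0.4353·78.0000] = 41.0479; exercise value = 30.0000 ≤ continuation, so V_0 = 41.0479

$41.05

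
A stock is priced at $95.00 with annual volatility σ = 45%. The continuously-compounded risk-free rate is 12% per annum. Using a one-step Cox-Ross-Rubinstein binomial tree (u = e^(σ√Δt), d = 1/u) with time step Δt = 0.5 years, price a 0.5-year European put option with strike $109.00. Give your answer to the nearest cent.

$18.16

CRR parameters: u = e^(σ√Δt) = e^(0.45·√0.5) = 1.3746, d = 1/u = 0.7275
Per-period rate: rΔt = 0.12·0.5 = 0.06, so R = e^0.06 = 1.0618
Risk-neutral probability p = (e^0.06 − 0.7275)/(1.3746 − 0.7275) = 0.3344/0.6472 = 0.5167
Terminal stock prices: S_u = 130.6, S_d = 69.11
Terminal payoffs (K − S): max(-21.59, 0) = 0, max(39.89, 0) = 39.89
Node 0 (S = 95): V_0 = e^(−0.06)·[0.5167·0.0000 + 0.4833·39.8914] = 18.1582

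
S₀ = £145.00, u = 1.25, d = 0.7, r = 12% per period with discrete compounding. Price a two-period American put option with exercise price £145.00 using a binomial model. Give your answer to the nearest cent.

Risk-neutral probability p = (1 + 0.12 − 0.7)/(1.25 − 0.7) = 0.4200/0.5500 = 0.7636
Terminal stock prices: S_uu = 226.6, S_ud = 126.9, S_dd = 71.05
Terminal payoffs (K − S): max(-81.56, 0) = 0, max(18.13, 0) = 18.13, max(73.95, 0) = 73.95
Node u (S = 181.2): continuation = 1/1.12·[0.7636·0.0000 + 0.2364·18.1250] = 3.8251; exercise value = 0.0000 ≤ continuation, so V_u = 3.8251
Node d (S = 101.5): continuation = 1/1.12·[0.7636·18.1250 + 0.2364·73.9500] = 27.9643; exercise value = 43.5000 > continuation, so V_d = 43.5000 (exercise)
Node 0 (S = 145): continuation = 1/1.12·[0.7636·3.8251 + 0.2364·43.5000] = 11.7882; exercise value = 0.0000 ≤ continuation, so V_0 = 11.7882

£11.79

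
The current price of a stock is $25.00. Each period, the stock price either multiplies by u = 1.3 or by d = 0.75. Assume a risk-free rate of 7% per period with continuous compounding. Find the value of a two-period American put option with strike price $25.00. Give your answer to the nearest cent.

Risk-neutral probability p = (e^0.07 − 0.75)/(1.3 − 0.75) = 0.3225/0.5500 = 0.5864
Terminal stock prices: S_uu = 42.25, S_ud = 24.38, S_dd = 14.06
Terminal payoffs (K − S): max(-17.25, 0) = 0, max(0.625, 0) = 0.625, max(10.94, 0) = 10.94
Node u (S = 32.5): continuation = e^(−0.07)·[0.5864·0.0000 + 0.4136·0.6250] = 0.2410; exercise value = 0.0000 ≤ continuation, so V_u = 0.2410
Node d (S = 18.75): continuation = e^(−0.07)·[0.5864·0.6250 + 0.4136·10.9375] = 4.5598; exercise value = 6.2500 > continuation, so V_d = 6.2500 (exercise)
Node 0 (S = 25): continuation = e^(−0.07)·[0.5864·0.2410 + 0.4136·6.2500] = 2.5421; exercise value = 0.0000 ≤ continuation, so V_0 = 2.5421

$2.54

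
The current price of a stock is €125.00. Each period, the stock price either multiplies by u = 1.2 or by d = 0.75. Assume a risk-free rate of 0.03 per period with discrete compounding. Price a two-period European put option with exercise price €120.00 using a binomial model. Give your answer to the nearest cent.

Risk-neutral probability p = (1 + 0.03 − 0.75)/(1.2 − 0.75) = 0.2800/0.4500 = 0.6222
Terminal stock prices: S_uu = 180, S_ud = 112.5, S_dd = 70.31
Terminal payoffs (K − S): max(-60, 0) = 0, max(7.5, 0) = 7.5, max(49.69, 0) = 49.69
Node u (S = 150): V_u = 1/1.03·[0.6222·0.0000 + 0.3778·7.5000] = 2.7508
Node d (S = 93.75): V_d = 1/1.03·[0.6222·7.5000 + 0.3778·49.6875] = 22.7549
Node 0 (S = 125): V_0 = 1/1.03·[0.6222·2.7508 + 0.3778·22.7549] = 10.0077

€10.01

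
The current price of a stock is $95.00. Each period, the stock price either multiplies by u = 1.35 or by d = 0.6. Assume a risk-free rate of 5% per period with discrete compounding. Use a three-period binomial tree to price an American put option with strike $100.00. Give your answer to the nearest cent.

$21.40

Risk-neutral probability p = (1 + 0.05 − 0.6)/(1.35 − 0.6) = 0.4500/0.7500 = 0.6000
Terminal stock prices: S_uuu = 233.7, S_uud = 103.9, S_udd = 46.17, S_ddd = 20.52
Terminal payoffs (K − S): max(-133.7, 0) = 0, max(-3.883, 0) = 0, max(53.83, 0) = 53.83, max(79.48, 0) = 79.48
Node uu (S = 173.1): continuation = 1/1.05·[0.6000·0.0000 + 0.4000·0.0000] = 0.0000; exercise value = 0.0000 ≤ continuation, so V_uu = 0.0000
Node ud (S = 76.95): continuation = 1/1.05·[0.6000·0.0000 + 0.4000·53.8300] = 20.5067; exercise value = 23.0500 > continuation, so V_ud = 23.0500 (exercise)
Node dd (S = 34.2): continuation = 1/1.05·[0.6000·53.8300 + 0.4000·79.4800] = 61.0381; exercise value = 65.8000 > continuation, so V_dd = 65.8000 (exercise)
Node u (S = 128.2): continuation = 1/1.05·[0.6000·0.0000 + 0.4000·23.0500] = 8.7810; exercise value = 0.0000 ≤ continuation, so V_u = 8.7810
Node d (S = 57): continuation = 1/1.05·[0.6000·23.0500 + 0.4000·65.8000] = 38.2381; exercise value = 43.0000 > continuation, so V_d = 43.0000 (exercise)
Node 0 (S = 95): continuation = 1/1.05·[0.6000·8.7810 + 0.4000·43.0000] = 21.3986; exercise value = 5.0000 ≤ continuation, so V_0 = 21.3986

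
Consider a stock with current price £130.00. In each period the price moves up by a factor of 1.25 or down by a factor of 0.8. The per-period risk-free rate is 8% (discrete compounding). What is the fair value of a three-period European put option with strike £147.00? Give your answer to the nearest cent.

£12.54

Risk-neutral probability p = (1 + 0.08 − 0.8)/(1.25 − 0.8) = 0.2800/0.4500 = 0.6222
Terminal stock prices: S_uuu = 253.9, S_uud = 162.5, S_udd = 104, S_ddd = 66.56
Terminal payoffs (K − S): max(-106.9, 0) = 0, max(-15.5, 0) = 0, max(43, 0) = 43, max(80.44, 0) = 80.44
Node uu (S = 203.1): V_uu = 1/1.08·[0.6222·0.0000 + 0.3778·0.0000] = 0.0000
Node ud (S = 130): V_ud = 1/1.08·[0.6222·0.0000 + 0.3778·43.0000] = 15.0412
Node dd (S = 83.2): V_dd = 1/1.08·[0.6222·43.0000 + 0.3778·80.4400] = 52.9111
Node u (S = 162.5): V_u = 1/1.08·[0.6222·0.0000 + 0.3778·15.0412] = 5.2613
Node d (S = 104): V_d = 1/1.08·[0.6222·15.0412 + 0.3778·52.9111] = 27.1737
Node 0 (S = 130): V_0 = 1/1.08·[0.6222·5.2613 + 0.3778·27.1737] = 12.5364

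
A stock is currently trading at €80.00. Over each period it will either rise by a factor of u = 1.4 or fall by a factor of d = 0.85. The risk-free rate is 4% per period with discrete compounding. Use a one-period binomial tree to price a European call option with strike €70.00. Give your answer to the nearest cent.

Risk-neutral probability p = (1 + 0.04 − 0.85)/(1.4 − 0.85) = 0.1900/0.5500 = 0.3455
Terminal stock prices: S_u = 112, S_d = 68
Terminal payoffs (S − K): max(42, 0) = 42, max(-2, 0) = 0
Node 0 (S = 80): V_0 = 1/1.04·[0.3455·42.0000 + 0.6545·0.0000] = 13.9510

€13.95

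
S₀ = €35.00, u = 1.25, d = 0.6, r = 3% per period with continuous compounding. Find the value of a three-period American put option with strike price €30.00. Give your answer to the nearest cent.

€3.93

Risk-neutral probability p = (e^0.03 − 0.6)/(1.25 − 0.6) = 0.4305/0.6500 = 0.6622
Terminal stock prices: S_uuu = 68.36, S_uud = 32.81, S_udd = 15.75, S_ddd = 7.56
Terminal payoffs (K − S): max(-38.36, 0) = 0, max(-2.812, 0) = 0, max(14.25, 0) = 14.25, max(22.44, 0) = 22.44
Node uu (S = 54.69): continuation = e^(−0.03)·[0.6622·0.0000 + 0.3378·0.0000] = 0.0000; exercise value = 0.0000 ≤ continuation, so V_uu = 0.0000
Node ud (S = 26.25): continuation = e^(−0.03)·[0.6622·0.0000 + 0.3378·14.2500] = 4.6709; exercise value = 3.7500 ≤ continuation, so V_ud = 4.6709
Node dd (S = 12.6): continuation = e^(−0.03)·[0.6622·14.2500 + 0.3378·22.4400] = 16.5134; exercise value = 17.4000 > continuation, so V_dd = 17.4000 (exercise)
Node u (S = 43.75): continuation = e^(−0.03)·[0.6622·0.0000 + 0.3378·4.6709] = 1.5310; exercise value = 0.0000 ≤ continuation, so V_u = 1.5310
Node d (S = 21): continuation = e^(−0.03)·[0.6622·4.6709 + 0.3378·17.4000] = 8.7052; exercise value = 9.0000 > continuation, so V_d = 9.0000 (exercise)
Node 0 (S = 35): continuation = e^(−0.03)·[0.6622·1.5310 + 0.3378·9.0000] = 3.9339; exercise value = 0.0000 ≤ continuation, so V_0 = 3.9339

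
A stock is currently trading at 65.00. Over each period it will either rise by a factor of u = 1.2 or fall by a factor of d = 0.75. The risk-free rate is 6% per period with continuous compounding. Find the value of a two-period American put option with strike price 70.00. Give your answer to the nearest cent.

Risk-neutral probability p = (e^0.06 − 0.75)/(1.2 − 0.75) = 0.3118/0.4500 = 0.6930
Terminal stock prices: S_uu = 93.6, S_ud = 58.5, S_dd = 36.56
Terminal payoffs (K − S): max(-23.6, 0) = 0, max(11.5, 0) = 11.5, max(33.44, 0) = 33.44
Node u (S = 78): continuation = e^(−0.06)·[0.6930·0.0000 + 0.3070·11.5000] = 3.3252; exercise value = 0.0000 ≤ continuation, so V_u = 3.3252
Node d (S = 48.75): continuation = e^(−0.06)·[0.6930·11.5000 + 0.3070·33.4375] = 17.1735; exercise value = 21.2500 > continuation, so V_d = 21.2500 (exercise)
Node 0 (S = 65): continuation = e^(−0.06)·[0.6930·3.3252 + 0.3070·21.2500] = 8.3145; exercise value = 5.0000 ≤ continuation, so V_0 = 8.3145

8.31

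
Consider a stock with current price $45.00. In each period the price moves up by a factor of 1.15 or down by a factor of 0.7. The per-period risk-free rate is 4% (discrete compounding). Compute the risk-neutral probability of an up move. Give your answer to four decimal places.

Risk-neutral probability p = (1 + 0.04 − 0.7)/(1.15 − 0.7) = 0.3400/0.4500 = 0.7556

p = 0.7556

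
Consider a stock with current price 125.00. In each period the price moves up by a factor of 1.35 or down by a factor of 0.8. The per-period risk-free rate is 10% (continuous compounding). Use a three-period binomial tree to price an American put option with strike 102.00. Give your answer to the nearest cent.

Risk-neutral probability p = (e^0.1 − 0.8)/(1.35 − 0.8) = 0.3052/0.5500 = 0.5549
Terminal stock prices: S_uuu = 307.5, S_uud = 182.3, S_udd = 108, S_ddd = 64
Terminal payoffs (K − S): max(-205.5, 0) = 0, max(-80.25, 0) = 0, max(-6, 0) = 0, max(38, 0) = 38
Node uu (S = 227.8): continuation = e^(−0.1)·[0.5549·0.0000 + 0.4451·0.0000] = 0.0000; exercise value = 0.0000 ≤ continuation, so V_uu = 0.0000
Node ud (S = 135): continuation = e^(−0.1)·[0.5549·0.0000 + 0.4451·0.0000] = 0.0000; exercise value = 0.0000 ≤ continuation, so V_ud = 0.0000
Node dd (S = 80): continuation = e^(−0.1)·[0.5549·0.0000 + 0.4451·38.0000] = 15.3057; exercise value = 22.0000 > continuation, so V_dd = 22.0000 (exercise)
Node u (S = 168.8): continuation = e^(−0.1)·[0.5549·0.0000 + 0.4451·0.0000] = 0.0000; exercise value = 0.0000 ≤ continuation, so V_u = 0.0000
Node d (S = 100): continuation = e^(−0.1)·[0.5549·0.0000 + 0.4451·22.0000] = 8.8612; exercise value = 2.0000 ≤ continuation, so V_d = 8.8612
Node 0 (S = 125): continuation = e^(−0.1)·[0.5549·0.0000 + 0.4451·8.8612] = 3.5691; exercise value = 0.0000 ≤ continuation, so V_0 = 3.5691

3.57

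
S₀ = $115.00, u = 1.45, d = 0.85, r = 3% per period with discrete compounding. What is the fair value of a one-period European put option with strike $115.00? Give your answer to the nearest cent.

$11.72

Risk-neutral probability p = (1 + 0.03 − 0.85)/(1.45 − 0.85) = 0.1800/0.6000 = 0.3000
Terminal stock prices: S_u = 166.8, S_d = 97.75
Terminal payoffs (K − S): max(-51.75, 0) = 0, max(17.25, 0) = 17.25
Node 0 (S = 115): V_0 = 1/1.03·[0.3000·0.0000 + 0.7000·17.2500] = 11.7233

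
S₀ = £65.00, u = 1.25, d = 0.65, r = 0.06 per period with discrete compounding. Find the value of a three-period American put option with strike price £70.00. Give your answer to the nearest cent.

£12.09

Risk-neutral probability p = (1 + 0.06 − 0.65)/(1.25 − 0.65) = 0.4100/0.6000 = 0.6833
Terminal stock prices: S_uuu = 127, S_uud = 66.02, S_udd = 34.33, S_ddd = 17.85
Terminal payoffs (K − S): max(-56.95, 0) = 0, max(3.984, 0) = 3.984, max(35.67, 0) = 35.67, max(52.15, 0) = 52.15
Node uu (S = 101.6): continuation = 1/1.06·[0.6833·0.0000 + 0.3167·3.9844] = 1.1903; exercise value = 0.0000 ≤ continuation, so V_uu = 1.1903
Node ud (S = 52.81): continuation = 1/1.06·[0.6833·3.9844 + 0.3167·35.6719] = 13.2252; exercise value = 17.1875 > continuation, so V_ud = 17.1875 (exercise)
Node dd (S = 27.46): continuation = 1/1.06·[0.6833·35.6719 + 0.3167·52.1494] = 38.5752; exercise value = 42.5375 > continuation, so V_dd = 42.5375 (exercise)
Node u (S = 81.25): continuation = 1/1.06·[0.6833·1.1903 + 0.3167·17.1875] = 5.9020; exercise value = 0.0000 ≤ continuation, so V_u = 5.9020
Node d (S = 42.25): continuation = 1/1.06·[0.6833·17.1875 + 0.3167·42.5375] = 23.7877; exercise value = 27.7500 > continuation, so V_d = 27.7500 (exercise)
Node 0 (S = 65): continuation = 1/1.06·[0.6833·5.9020 + 0.3167·27.7500] = 12.0948; exercise value = 5.0000 ≤ continuation, so V_0 = 12.0948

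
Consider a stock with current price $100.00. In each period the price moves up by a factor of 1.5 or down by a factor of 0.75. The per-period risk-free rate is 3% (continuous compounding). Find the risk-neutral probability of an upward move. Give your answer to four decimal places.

Risk-neutral probability p = (e^0.03 − 0.75)/(1.5 − 0.75) = 0.2805/0.7500 = 0.3739

p = 0.3739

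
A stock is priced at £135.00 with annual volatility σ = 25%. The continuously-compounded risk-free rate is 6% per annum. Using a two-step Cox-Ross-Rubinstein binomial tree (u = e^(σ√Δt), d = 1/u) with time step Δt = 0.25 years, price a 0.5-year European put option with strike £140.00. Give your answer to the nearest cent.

£9.92

CRR parameters: u = e^(σ√Δt) = e^(0.25·√0.25) = 1.1331, d = 1/u = 0.8825
Per-period rate: rΔt = 0.06·0.25 = 0.015, so R = e^0.015 = 1.0151
Risk-neutral probability p = (e^0.015 − 0.8825)/(1.1331 − 0.8825) = 0.1326/0.2507 = 0.5291
Terminal stock prices: S_uu = 173.3, S_ud = 135, S_dd = 105.1
Terminal payoffs (K − S): max(-33.34, 0) = 0, max(5, 0) = 5, max(34.86, 0) = 34.86
Node u (S = 153): V_u = e^(−0.015)·[0.5291·0.0000 + 0.4709·5.0000] = 2.3195
Node d (S = 119.1): V_d = e^(−0.015)·[0.5291·5.0000 + 0.4709·34.8619] = 18.7786
Node 0 (S = 135): V_0 = e^(−0.015)·[0.5291·2.3195 + 0.4709·18.7786] = 9.9204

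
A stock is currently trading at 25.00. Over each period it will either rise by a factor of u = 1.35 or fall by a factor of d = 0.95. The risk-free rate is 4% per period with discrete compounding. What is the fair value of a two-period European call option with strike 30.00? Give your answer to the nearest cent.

Risk-neutral probability p = (1 + 0.04 − 0.95)/(1.35 − 0.95) = 0.0900/0.4000 = 0.2250
Terminal stock prices: S_uu = 45.56, S_ud = 32.06, S_dd = 22.56
Terminal payoffs (S − K): max(15.56, 0) = 15.56, max(2.062, 0) = 2.062, max(-7.438, 0) = 0
Node u (S = 33.75): V_u = 1/1.04·[0.2250·15.5625 + 0.7750·2.0625] = 4.9038
Node d (S = 23.75): V_d = 1/1.04·[0.2250·2.0625 + 0.7750·0.0000] = 0.4462
Node 0 (S = 25): V_0 = 1/1.04·[0.2250·4.9038 + 0.7750·0.4462] = 1.3934

1.39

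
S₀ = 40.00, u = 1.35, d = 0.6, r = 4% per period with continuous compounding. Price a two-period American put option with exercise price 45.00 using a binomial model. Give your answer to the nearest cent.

Risk-neutral probability p = (e^0.04 − 0.6)/(1.35 − 0.6) = 0.4408/0.7500 = 0.5877
Terminal stock prices: S_uu = 72.9, S_ud = 32.4, S_dd = 14.4
Terminal payoffs (K − S): max(-27.9, 0) = 0, max(12.6, 0) = 12.6, max(30.6, 0) = 30.6
Node u (S = 54): continuation = e^(−0.04)·[0.5877·0.0000 + 0.4123·12.6000] = 4.9907; exercise value = 0.0000 ≤ continuation, so V_u = 4.9907
Node d (S = 24): continuation = e^(−0.04)·[0.5877·12.6000 + 0.4123·30.6000] = 19.2355; exercise value = 21.0000 > continuation, so V_d = 21.0000 (exercise)
Node 0 (S = 40): continuation = e^(−0.04)·[0.5877·4.9907 + 0.4123·21.0000] = 11.1361; exercise value = 5.0000 ≤ continuation, so V_0 = 11.1361

11.14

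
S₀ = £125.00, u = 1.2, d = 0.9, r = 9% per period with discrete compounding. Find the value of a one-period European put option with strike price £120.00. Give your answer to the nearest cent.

£2.52

Risk-neutral probability p = (1 + 0.09 − 0.9)/(1.2 − 0.9) = 0.1900/0.3000 = 0.6333
Terminal stock prices: S_u = 150, S_d = 112.5
Terminal payoffs (K − S): max(-30, 0) = 0, max(7.5, 0) = 7.5
Node 0 (S = 125): V_0 = 1/1.09·[0.6333·0.0000 + 0.3667·7.5000] = 2.5229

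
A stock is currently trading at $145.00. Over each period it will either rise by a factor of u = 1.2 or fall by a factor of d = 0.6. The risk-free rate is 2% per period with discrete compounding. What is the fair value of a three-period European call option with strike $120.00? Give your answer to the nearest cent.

$44.39

Risk-neutral probability p = (1 + 0.02 − 0.6)/(1.2 − 0.6) = 0.4200/0.6000 = 0.7000
Terminal stock prices: S_uuu = 250.6, S_uud = 125.3, S_udd = 62.64, S_ddd = 31.32
Terminal payoffs (S − K): max(130.6, 0) = 130.6, max(5.28, 0) = 5.28, max(-57.36, 0) = 0, max(-88.68, 0) = 0
Node uu (S = 208.8): V_uu = 1/1.02·[0.7000·130.5600 + 0.3000·5.2800] = 91.1529
Node ud (S = 104.4): V_ud = 1/1.02·[0.7000·5.2800 + 0.3000·0.0000] = 3.6235
Node dd (S = 52.2): V_dd = 1/1.02·[0.7000·0.0000 + 0.3000·0.0000] = 0.0000
Node u (S = 174): V_u = 1/1.02·[0.7000·91.1529 + 0.3000·3.6235] = 63.6217
Node d (S = 87): V_d = 1/1.02·[0.7000·3.6235 + 0.3000·0.0000] = 2.4867
Node 0 (S = 145): V_0 = 1/1.02·[0.7000·63.6217 + 0.3000·2.4867] = 44.3933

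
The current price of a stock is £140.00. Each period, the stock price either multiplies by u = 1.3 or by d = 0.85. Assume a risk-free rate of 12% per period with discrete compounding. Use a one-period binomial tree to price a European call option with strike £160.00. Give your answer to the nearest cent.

Risk-neutral probability p = (1 + 0.12 − 0.85)/(1.3 − 0.85) = 0.2700/0.4500 = 0.6000
Terminal stock prices: S_u = 182, S_d = 119
Terminal payoffs (S − K): max(22, 0) = 22, max(-41, 0) = 0
Node 0 (S = 140): V_0 = 1/1.12·[0.6000·22.0000 + 0.4000·0.0000] = 11.7857

£11.79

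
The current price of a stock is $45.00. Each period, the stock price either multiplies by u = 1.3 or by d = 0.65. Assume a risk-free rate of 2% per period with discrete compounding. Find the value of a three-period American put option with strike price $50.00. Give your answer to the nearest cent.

Risk-neutral probability p = (1 + 0.02 − 0.65)/(1.3 − 0.65) = 0.3700/0.6500 = 0.5692
Terminal stock prices: S_uuu = 98.87, S_uud = 49.43, S_udd = 24.72, S_ddd = 12.36
Terminal payoffs (K − S): max(-48.87, 0) = 0, max(0.5675, 0) = 0.5675, max(25.28, 0) = 25.28, max(37.64, 0) = 37.64
Node uu (S = 76.05): continuation = 1/1.02·[0.5692·0.0000 + 0.4308·0.5675] = 0.2397; exercise value = 0.0000 ≤ continuation, so V_uu = 0.2397
Node ud (S = 38.02): continuation = 1/1.02·[0.5692·0.5675 + 0.4308·25.2837] = 10.9946; exercise value = 11.9750 > continuation, so V_ud = 11.9750 (exercise)
Node dd (S = 19.01): continuation = 1/1.02·[0.5692·25.2837 + 0.4308·37.6419] = 30.0071; exercise value = 30.9875 > continuation, so V_dd = 30.9875 (exercise)
Node u (S = 58.5): continuation = 1/1.02·[0.5692·0.2397 + 0.4308·11.9750] = 5.1911; exercise value = 0.0000 ≤ continuation, so V_u = 5.1911
Node d (S = 29.25): continuation = 1/1.02·[0.5692·11.9750 + 0.4308·30.9875] = 19.7696; exercise value = 20.7500 > continuation, so V_d = 20.7500 (exercise)
Node 0 (S = 45): continuation = 1/1.02·[0.5692·5.1911 + 0.4308·20.7500] = 11.6602; exercise value = 5.0000 ≤ continuation, so V_0 = 11.6602

$11.66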